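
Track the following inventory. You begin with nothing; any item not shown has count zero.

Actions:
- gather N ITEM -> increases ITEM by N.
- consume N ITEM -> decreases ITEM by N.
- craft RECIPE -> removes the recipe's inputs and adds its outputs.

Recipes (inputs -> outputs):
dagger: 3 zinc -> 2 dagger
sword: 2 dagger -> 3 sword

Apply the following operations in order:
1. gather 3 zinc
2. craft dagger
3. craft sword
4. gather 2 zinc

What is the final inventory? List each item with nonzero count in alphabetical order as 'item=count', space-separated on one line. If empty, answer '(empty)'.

After 1 (gather 3 zinc): zinc=3
After 2 (craft dagger): dagger=2
After 3 (craft sword): sword=3
After 4 (gather 2 zinc): sword=3 zinc=2

Answer: sword=3 zinc=2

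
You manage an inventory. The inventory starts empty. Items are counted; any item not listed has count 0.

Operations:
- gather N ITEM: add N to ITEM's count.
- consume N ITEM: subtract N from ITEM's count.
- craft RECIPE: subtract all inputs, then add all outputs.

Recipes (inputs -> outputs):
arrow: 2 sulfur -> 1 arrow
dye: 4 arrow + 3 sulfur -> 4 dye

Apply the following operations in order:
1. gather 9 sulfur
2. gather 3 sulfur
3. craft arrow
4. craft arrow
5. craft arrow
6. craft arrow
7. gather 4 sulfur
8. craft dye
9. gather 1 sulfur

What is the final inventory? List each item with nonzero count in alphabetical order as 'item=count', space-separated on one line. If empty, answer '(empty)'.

Answer: dye=4 sulfur=6

Derivation:
After 1 (gather 9 sulfur): sulfur=9
After 2 (gather 3 sulfur): sulfur=12
After 3 (craft arrow): arrow=1 sulfur=10
After 4 (craft arrow): arrow=2 sulfur=8
After 5 (craft arrow): arrow=3 sulfur=6
After 6 (craft arrow): arrow=4 sulfur=4
After 7 (gather 4 sulfur): arrow=4 sulfur=8
After 8 (craft dye): dye=4 sulfur=5
After 9 (gather 1 sulfur): dye=4 sulfur=6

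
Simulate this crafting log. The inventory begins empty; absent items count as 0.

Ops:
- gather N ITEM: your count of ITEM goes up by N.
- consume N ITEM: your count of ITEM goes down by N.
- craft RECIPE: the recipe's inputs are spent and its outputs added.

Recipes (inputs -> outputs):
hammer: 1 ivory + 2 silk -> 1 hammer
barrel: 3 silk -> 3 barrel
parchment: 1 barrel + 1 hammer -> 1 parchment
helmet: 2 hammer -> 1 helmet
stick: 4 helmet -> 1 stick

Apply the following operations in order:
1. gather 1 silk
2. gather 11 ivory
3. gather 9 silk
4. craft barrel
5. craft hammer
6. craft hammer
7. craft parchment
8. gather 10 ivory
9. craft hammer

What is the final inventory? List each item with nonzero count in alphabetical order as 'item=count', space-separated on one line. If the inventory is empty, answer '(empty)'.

Answer: barrel=2 hammer=2 ivory=18 parchment=1 silk=1

Derivation:
After 1 (gather 1 silk): silk=1
After 2 (gather 11 ivory): ivory=11 silk=1
After 3 (gather 9 silk): ivory=11 silk=10
After 4 (craft barrel): barrel=3 ivory=11 silk=7
After 5 (craft hammer): barrel=3 hammer=1 ivory=10 silk=5
After 6 (craft hammer): barrel=3 hammer=2 ivory=9 silk=3
After 7 (craft parchment): barrel=2 hammer=1 ivory=9 parchment=1 silk=3
After 8 (gather 10 ivory): barrel=2 hammer=1 ivory=19 parchment=1 silk=3
After 9 (craft hammer): barrel=2 hammer=2 ivory=18 parchment=1 silk=1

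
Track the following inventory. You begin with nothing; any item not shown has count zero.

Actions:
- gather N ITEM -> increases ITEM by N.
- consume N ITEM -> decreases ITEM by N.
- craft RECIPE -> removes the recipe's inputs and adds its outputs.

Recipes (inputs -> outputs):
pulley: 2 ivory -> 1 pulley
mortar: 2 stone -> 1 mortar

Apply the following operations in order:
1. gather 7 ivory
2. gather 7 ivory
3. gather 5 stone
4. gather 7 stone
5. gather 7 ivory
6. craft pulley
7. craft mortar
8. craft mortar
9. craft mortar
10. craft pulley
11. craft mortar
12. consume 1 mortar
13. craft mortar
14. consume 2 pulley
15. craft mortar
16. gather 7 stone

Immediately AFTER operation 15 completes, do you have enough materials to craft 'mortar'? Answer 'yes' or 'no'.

After 1 (gather 7 ivory): ivory=7
After 2 (gather 7 ivory): ivory=14
After 3 (gather 5 stone): ivory=14 stone=5
After 4 (gather 7 stone): ivory=14 stone=12
After 5 (gather 7 ivory): ivory=21 stone=12
After 6 (craft pulley): ivory=19 pulley=1 stone=12
After 7 (craft mortar): ivory=19 mortar=1 pulley=1 stone=10
After 8 (craft mortar): ivory=19 mortar=2 pulley=1 stone=8
After 9 (craft mortar): ivory=19 mortar=3 pulley=1 stone=6
After 10 (craft pulley): ivory=17 mortar=3 pulley=2 stone=6
After 11 (craft mortar): ivory=17 mortar=4 pulley=2 stone=4
After 12 (consume 1 mortar): ivory=17 mortar=3 pulley=2 stone=4
After 13 (craft mortar): ivory=17 mortar=4 pulley=2 stone=2
After 14 (consume 2 pulley): ivory=17 mortar=4 stone=2
After 15 (craft mortar): ivory=17 mortar=5

Answer: no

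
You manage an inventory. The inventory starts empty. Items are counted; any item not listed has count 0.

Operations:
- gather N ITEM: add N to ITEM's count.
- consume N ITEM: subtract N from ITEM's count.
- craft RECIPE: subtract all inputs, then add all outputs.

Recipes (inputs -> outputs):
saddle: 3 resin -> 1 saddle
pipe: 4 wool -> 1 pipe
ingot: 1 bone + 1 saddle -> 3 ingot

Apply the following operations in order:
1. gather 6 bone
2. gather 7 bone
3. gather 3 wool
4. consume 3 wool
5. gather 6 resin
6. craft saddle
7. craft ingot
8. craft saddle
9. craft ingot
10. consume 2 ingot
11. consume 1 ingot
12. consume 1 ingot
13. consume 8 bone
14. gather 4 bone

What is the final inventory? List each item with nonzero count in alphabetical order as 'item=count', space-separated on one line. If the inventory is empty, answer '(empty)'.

After 1 (gather 6 bone): bone=6
After 2 (gather 7 bone): bone=13
After 3 (gather 3 wool): bone=13 wool=3
After 4 (consume 3 wool): bone=13
After 5 (gather 6 resin): bone=13 resin=6
After 6 (craft saddle): bone=13 resin=3 saddle=1
After 7 (craft ingot): bone=12 ingot=3 resin=3
After 8 (craft saddle): bone=12 ingot=3 saddle=1
After 9 (craft ingot): bone=11 ingot=6
After 10 (consume 2 ingot): bone=11 ingot=4
After 11 (consume 1 ingot): bone=11 ingot=3
After 12 (consume 1 ingot): bone=11 ingot=2
After 13 (consume 8 bone): bone=3 ingot=2
After 14 (gather 4 bone): bone=7 ingot=2

Answer: bone=7 ingot=2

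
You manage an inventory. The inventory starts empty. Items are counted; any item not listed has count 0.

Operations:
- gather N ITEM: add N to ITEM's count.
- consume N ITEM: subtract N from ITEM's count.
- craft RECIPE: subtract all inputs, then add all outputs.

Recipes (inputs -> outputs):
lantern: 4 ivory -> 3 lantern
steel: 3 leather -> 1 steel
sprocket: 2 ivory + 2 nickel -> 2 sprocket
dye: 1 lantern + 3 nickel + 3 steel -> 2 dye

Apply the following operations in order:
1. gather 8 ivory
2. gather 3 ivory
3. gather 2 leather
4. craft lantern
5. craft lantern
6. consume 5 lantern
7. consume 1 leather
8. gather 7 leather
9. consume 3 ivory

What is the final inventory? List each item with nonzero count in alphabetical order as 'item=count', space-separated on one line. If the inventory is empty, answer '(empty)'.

Answer: lantern=1 leather=8

Derivation:
After 1 (gather 8 ivory): ivory=8
After 2 (gather 3 ivory): ivory=11
After 3 (gather 2 leather): ivory=11 leather=2
After 4 (craft lantern): ivory=7 lantern=3 leather=2
After 5 (craft lantern): ivory=3 lantern=6 leather=2
After 6 (consume 5 lantern): ivory=3 lantern=1 leather=2
After 7 (consume 1 leather): ivory=3 lantern=1 leather=1
After 8 (gather 7 leather): ivory=3 lantern=1 leather=8
After 9 (consume 3 ivory): lantern=1 leather=8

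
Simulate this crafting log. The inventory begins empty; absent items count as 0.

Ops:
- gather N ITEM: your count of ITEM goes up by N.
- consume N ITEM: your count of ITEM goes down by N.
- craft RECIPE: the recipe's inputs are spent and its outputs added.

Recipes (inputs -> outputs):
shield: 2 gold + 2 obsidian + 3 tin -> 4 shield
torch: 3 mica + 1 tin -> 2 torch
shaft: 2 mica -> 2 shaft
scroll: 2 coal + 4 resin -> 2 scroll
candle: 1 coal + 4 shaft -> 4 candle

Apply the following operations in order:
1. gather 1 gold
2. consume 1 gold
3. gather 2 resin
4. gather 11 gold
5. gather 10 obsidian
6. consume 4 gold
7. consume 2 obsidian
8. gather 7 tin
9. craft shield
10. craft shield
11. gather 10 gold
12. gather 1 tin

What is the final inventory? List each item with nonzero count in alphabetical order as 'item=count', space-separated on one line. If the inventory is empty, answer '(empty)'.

Answer: gold=13 obsidian=4 resin=2 shield=8 tin=2

Derivation:
After 1 (gather 1 gold): gold=1
After 2 (consume 1 gold): (empty)
After 3 (gather 2 resin): resin=2
After 4 (gather 11 gold): gold=11 resin=2
After 5 (gather 10 obsidian): gold=11 obsidian=10 resin=2
After 6 (consume 4 gold): gold=7 obsidian=10 resin=2
After 7 (consume 2 obsidian): gold=7 obsidian=8 resin=2
After 8 (gather 7 tin): gold=7 obsidian=8 resin=2 tin=7
After 9 (craft shield): gold=5 obsidian=6 resin=2 shield=4 tin=4
After 10 (craft shield): gold=3 obsidian=4 resin=2 shield=8 tin=1
After 11 (gather 10 gold): gold=13 obsidian=4 resin=2 shield=8 tin=1
After 12 (gather 1 tin): gold=13 obsidian=4 resin=2 shield=8 tin=2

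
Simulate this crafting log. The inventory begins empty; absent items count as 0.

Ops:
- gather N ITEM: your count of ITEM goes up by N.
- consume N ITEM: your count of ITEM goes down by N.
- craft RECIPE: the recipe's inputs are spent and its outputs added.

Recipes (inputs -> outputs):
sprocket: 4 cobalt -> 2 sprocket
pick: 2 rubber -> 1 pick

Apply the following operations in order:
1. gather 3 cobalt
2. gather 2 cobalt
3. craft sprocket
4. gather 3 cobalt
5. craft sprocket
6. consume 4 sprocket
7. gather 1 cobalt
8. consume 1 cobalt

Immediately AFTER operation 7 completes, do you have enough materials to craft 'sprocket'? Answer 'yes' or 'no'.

Answer: no

Derivation:
After 1 (gather 3 cobalt): cobalt=3
After 2 (gather 2 cobalt): cobalt=5
After 3 (craft sprocket): cobalt=1 sprocket=2
After 4 (gather 3 cobalt): cobalt=4 sprocket=2
After 5 (craft sprocket): sprocket=4
After 6 (consume 4 sprocket): (empty)
After 7 (gather 1 cobalt): cobalt=1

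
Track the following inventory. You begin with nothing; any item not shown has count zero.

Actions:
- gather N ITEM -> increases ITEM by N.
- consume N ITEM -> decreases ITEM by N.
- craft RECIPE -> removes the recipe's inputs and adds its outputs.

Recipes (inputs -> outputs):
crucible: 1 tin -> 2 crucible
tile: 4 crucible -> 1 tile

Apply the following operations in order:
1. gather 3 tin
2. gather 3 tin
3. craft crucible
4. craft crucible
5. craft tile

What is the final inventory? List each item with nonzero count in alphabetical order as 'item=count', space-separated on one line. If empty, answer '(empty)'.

Answer: tile=1 tin=4

Derivation:
After 1 (gather 3 tin): tin=3
After 2 (gather 3 tin): tin=6
After 3 (craft crucible): crucible=2 tin=5
After 4 (craft crucible): crucible=4 tin=4
After 5 (craft tile): tile=1 tin=4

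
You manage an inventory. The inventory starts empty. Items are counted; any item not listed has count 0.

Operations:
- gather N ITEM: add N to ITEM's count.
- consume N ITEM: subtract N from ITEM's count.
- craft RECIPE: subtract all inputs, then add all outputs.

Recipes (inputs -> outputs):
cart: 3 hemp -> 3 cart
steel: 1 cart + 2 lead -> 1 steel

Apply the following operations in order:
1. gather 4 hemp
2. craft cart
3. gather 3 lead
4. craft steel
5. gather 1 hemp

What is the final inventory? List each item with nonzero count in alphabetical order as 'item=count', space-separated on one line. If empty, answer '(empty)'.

After 1 (gather 4 hemp): hemp=4
After 2 (craft cart): cart=3 hemp=1
After 3 (gather 3 lead): cart=3 hemp=1 lead=3
After 4 (craft steel): cart=2 hemp=1 lead=1 steel=1
After 5 (gather 1 hemp): cart=2 hemp=2 lead=1 steel=1

Answer: cart=2 hemp=2 lead=1 steel=1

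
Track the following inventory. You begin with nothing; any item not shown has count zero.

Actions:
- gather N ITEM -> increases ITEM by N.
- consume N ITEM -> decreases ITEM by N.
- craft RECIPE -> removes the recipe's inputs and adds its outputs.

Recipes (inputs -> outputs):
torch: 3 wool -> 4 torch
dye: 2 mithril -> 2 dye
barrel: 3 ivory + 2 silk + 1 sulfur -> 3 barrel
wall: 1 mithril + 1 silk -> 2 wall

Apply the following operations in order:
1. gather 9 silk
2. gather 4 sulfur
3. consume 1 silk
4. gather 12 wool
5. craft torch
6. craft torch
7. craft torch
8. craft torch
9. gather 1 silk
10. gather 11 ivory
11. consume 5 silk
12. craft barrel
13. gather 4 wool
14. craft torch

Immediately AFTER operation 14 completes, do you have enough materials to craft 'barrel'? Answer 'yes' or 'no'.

After 1 (gather 9 silk): silk=9
After 2 (gather 4 sulfur): silk=9 sulfur=4
After 3 (consume 1 silk): silk=8 sulfur=4
After 4 (gather 12 wool): silk=8 sulfur=4 wool=12
After 5 (craft torch): silk=8 sulfur=4 torch=4 wool=9
After 6 (craft torch): silk=8 sulfur=4 torch=8 wool=6
After 7 (craft torch): silk=8 sulfur=4 torch=12 wool=3
After 8 (craft torch): silk=8 sulfur=4 torch=16
After 9 (gather 1 silk): silk=9 sulfur=4 torch=16
After 10 (gather 11 ivory): ivory=11 silk=9 sulfur=4 torch=16
After 11 (consume 5 silk): ivory=11 silk=4 sulfur=4 torch=16
After 12 (craft barrel): barrel=3 ivory=8 silk=2 sulfur=3 torch=16
After 13 (gather 4 wool): barrel=3 ivory=8 silk=2 sulfur=3 torch=16 wool=4
After 14 (craft torch): barrel=3 ivory=8 silk=2 sulfur=3 torch=20 wool=1

Answer: yes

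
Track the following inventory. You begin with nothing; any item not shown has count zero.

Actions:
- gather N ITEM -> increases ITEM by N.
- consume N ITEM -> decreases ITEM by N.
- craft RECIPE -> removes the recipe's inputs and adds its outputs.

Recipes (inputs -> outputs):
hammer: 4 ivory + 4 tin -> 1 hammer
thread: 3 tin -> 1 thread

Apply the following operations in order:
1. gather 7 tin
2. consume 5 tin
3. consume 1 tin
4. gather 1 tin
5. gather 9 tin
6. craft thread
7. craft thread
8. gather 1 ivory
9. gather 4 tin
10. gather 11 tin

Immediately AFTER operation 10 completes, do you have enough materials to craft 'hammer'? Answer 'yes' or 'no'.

After 1 (gather 7 tin): tin=7
After 2 (consume 5 tin): tin=2
After 3 (consume 1 tin): tin=1
After 4 (gather 1 tin): tin=2
After 5 (gather 9 tin): tin=11
After 6 (craft thread): thread=1 tin=8
After 7 (craft thread): thread=2 tin=5
After 8 (gather 1 ivory): ivory=1 thread=2 tin=5
After 9 (gather 4 tin): ivory=1 thread=2 tin=9
After 10 (gather 11 tin): ivory=1 thread=2 tin=20

Answer: no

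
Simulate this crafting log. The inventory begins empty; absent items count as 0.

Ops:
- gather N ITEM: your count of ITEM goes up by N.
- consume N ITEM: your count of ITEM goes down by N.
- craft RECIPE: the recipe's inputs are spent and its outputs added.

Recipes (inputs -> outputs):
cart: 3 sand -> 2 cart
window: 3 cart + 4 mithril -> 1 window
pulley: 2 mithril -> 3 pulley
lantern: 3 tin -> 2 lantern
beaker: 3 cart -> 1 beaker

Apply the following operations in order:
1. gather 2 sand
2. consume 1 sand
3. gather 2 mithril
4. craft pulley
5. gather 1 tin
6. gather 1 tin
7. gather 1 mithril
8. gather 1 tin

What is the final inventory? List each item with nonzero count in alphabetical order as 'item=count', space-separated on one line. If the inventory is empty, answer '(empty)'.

Answer: mithril=1 pulley=3 sand=1 tin=3

Derivation:
After 1 (gather 2 sand): sand=2
After 2 (consume 1 sand): sand=1
After 3 (gather 2 mithril): mithril=2 sand=1
After 4 (craft pulley): pulley=3 sand=1
After 5 (gather 1 tin): pulley=3 sand=1 tin=1
After 6 (gather 1 tin): pulley=3 sand=1 tin=2
After 7 (gather 1 mithril): mithril=1 pulley=3 sand=1 tin=2
After 8 (gather 1 tin): mithril=1 pulley=3 sand=1 tin=3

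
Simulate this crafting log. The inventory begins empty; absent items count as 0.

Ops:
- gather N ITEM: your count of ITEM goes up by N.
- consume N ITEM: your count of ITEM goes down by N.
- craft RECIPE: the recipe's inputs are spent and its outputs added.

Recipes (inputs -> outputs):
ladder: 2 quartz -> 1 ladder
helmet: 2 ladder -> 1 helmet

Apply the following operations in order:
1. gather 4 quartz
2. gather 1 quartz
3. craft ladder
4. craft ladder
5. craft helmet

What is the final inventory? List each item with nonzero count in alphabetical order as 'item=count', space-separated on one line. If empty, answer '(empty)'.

Answer: helmet=1 quartz=1

Derivation:
After 1 (gather 4 quartz): quartz=4
After 2 (gather 1 quartz): quartz=5
After 3 (craft ladder): ladder=1 quartz=3
After 4 (craft ladder): ladder=2 quartz=1
After 5 (craft helmet): helmet=1 quartz=1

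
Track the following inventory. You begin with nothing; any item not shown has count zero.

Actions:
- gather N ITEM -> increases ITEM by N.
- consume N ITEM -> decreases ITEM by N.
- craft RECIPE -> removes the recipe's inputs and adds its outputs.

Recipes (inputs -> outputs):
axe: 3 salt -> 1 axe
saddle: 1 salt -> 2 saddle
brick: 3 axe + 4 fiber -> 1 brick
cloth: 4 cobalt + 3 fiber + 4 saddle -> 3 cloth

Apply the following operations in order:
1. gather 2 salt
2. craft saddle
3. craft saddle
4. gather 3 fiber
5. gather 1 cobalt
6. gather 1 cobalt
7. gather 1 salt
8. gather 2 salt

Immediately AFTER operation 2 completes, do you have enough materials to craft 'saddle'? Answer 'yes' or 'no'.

Answer: yes

Derivation:
After 1 (gather 2 salt): salt=2
After 2 (craft saddle): saddle=2 salt=1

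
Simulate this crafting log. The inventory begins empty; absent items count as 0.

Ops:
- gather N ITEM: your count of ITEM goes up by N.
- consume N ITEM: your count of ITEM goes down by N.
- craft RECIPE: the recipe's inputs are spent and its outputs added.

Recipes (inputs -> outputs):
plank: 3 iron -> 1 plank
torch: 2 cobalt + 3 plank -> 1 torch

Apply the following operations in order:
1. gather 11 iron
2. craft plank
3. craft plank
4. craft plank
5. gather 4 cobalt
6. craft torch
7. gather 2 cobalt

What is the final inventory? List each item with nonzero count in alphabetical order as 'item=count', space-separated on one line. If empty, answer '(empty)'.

Answer: cobalt=4 iron=2 torch=1

Derivation:
After 1 (gather 11 iron): iron=11
After 2 (craft plank): iron=8 plank=1
After 3 (craft plank): iron=5 plank=2
After 4 (craft plank): iron=2 plank=3
After 5 (gather 4 cobalt): cobalt=4 iron=2 plank=3
After 6 (craft torch): cobalt=2 iron=2 torch=1
After 7 (gather 2 cobalt): cobalt=4 iron=2 torch=1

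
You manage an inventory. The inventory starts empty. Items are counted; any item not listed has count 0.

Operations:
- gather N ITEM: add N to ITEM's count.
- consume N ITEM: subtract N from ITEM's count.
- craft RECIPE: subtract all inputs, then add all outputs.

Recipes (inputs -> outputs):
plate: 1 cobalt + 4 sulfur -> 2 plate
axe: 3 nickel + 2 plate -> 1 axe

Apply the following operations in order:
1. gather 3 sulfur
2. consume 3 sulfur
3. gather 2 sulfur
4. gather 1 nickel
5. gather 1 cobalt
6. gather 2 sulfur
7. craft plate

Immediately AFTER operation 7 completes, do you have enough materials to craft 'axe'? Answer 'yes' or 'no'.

Answer: no

Derivation:
After 1 (gather 3 sulfur): sulfur=3
After 2 (consume 3 sulfur): (empty)
After 3 (gather 2 sulfur): sulfur=2
After 4 (gather 1 nickel): nickel=1 sulfur=2
After 5 (gather 1 cobalt): cobalt=1 nickel=1 sulfur=2
After 6 (gather 2 sulfur): cobalt=1 nickel=1 sulfur=4
After 7 (craft plate): nickel=1 plate=2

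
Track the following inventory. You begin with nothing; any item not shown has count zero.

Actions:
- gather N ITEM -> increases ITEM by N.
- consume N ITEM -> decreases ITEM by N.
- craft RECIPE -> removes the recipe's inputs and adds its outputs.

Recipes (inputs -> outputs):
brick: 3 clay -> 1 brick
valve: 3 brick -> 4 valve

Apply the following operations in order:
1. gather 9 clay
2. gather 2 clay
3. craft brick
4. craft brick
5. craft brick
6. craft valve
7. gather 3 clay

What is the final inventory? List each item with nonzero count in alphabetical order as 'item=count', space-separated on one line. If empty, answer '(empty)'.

Answer: clay=5 valve=4

Derivation:
After 1 (gather 9 clay): clay=9
After 2 (gather 2 clay): clay=11
After 3 (craft brick): brick=1 clay=8
After 4 (craft brick): brick=2 clay=5
After 5 (craft brick): brick=3 clay=2
After 6 (craft valve): clay=2 valve=4
After 7 (gather 3 clay): clay=5 valve=4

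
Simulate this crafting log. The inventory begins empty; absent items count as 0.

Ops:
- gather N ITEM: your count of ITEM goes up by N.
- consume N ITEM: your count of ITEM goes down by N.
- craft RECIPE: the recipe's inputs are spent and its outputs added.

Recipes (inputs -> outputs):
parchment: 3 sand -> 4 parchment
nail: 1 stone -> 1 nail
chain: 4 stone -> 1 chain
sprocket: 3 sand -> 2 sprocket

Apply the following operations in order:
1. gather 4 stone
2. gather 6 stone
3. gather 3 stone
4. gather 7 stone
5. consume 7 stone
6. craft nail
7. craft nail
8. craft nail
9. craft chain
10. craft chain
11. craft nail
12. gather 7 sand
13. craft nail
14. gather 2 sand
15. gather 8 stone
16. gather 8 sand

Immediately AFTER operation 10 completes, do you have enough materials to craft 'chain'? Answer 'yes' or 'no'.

After 1 (gather 4 stone): stone=4
After 2 (gather 6 stone): stone=10
After 3 (gather 3 stone): stone=13
After 4 (gather 7 stone): stone=20
After 5 (consume 7 stone): stone=13
After 6 (craft nail): nail=1 stone=12
After 7 (craft nail): nail=2 stone=11
After 8 (craft nail): nail=3 stone=10
After 9 (craft chain): chain=1 nail=3 stone=6
After 10 (craft chain): chain=2 nail=3 stone=2

Answer: no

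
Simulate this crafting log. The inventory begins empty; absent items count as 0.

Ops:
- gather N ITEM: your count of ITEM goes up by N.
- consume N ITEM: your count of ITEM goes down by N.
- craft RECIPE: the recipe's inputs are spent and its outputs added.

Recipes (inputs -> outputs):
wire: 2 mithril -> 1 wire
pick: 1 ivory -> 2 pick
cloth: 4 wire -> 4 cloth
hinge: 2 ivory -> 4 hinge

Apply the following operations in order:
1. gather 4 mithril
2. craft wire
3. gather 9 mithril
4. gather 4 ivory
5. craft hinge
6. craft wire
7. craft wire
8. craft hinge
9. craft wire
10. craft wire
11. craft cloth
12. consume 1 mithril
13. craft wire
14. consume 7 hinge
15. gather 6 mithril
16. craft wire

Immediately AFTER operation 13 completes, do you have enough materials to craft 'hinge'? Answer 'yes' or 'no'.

Answer: no

Derivation:
After 1 (gather 4 mithril): mithril=4
After 2 (craft wire): mithril=2 wire=1
After 3 (gather 9 mithril): mithril=11 wire=1
After 4 (gather 4 ivory): ivory=4 mithril=11 wire=1
After 5 (craft hinge): hinge=4 ivory=2 mithril=11 wire=1
After 6 (craft wire): hinge=4 ivory=2 mithril=9 wire=2
After 7 (craft wire): hinge=4 ivory=2 mithril=7 wire=3
After 8 (craft hinge): hinge=8 mithril=7 wire=3
After 9 (craft wire): hinge=8 mithril=5 wire=4
After 10 (craft wire): hinge=8 mithril=3 wire=5
After 11 (craft cloth): cloth=4 hinge=8 mithril=3 wire=1
After 12 (consume 1 mithril): cloth=4 hinge=8 mithril=2 wire=1
After 13 (craft wire): cloth=4 hinge=8 wire=2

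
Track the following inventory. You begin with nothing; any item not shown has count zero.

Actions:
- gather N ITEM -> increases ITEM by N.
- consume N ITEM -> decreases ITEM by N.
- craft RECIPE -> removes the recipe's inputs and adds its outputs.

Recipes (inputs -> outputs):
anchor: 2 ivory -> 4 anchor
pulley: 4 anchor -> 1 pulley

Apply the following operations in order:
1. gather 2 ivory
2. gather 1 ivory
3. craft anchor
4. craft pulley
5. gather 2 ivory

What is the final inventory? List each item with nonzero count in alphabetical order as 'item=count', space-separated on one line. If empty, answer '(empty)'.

After 1 (gather 2 ivory): ivory=2
After 2 (gather 1 ivory): ivory=3
After 3 (craft anchor): anchor=4 ivory=1
After 4 (craft pulley): ivory=1 pulley=1
After 5 (gather 2 ivory): ivory=3 pulley=1

Answer: ivory=3 pulley=1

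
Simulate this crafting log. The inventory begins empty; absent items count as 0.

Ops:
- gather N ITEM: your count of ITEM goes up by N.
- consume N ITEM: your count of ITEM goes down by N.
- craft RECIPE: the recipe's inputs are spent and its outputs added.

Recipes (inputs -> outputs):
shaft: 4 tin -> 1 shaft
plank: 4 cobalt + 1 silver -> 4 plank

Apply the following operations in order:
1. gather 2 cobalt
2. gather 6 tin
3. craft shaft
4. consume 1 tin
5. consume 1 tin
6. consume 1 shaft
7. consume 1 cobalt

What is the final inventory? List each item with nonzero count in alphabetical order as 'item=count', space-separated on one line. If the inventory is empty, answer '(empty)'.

After 1 (gather 2 cobalt): cobalt=2
After 2 (gather 6 tin): cobalt=2 tin=6
After 3 (craft shaft): cobalt=2 shaft=1 tin=2
After 4 (consume 1 tin): cobalt=2 shaft=1 tin=1
After 5 (consume 1 tin): cobalt=2 shaft=1
After 6 (consume 1 shaft): cobalt=2
After 7 (consume 1 cobalt): cobalt=1

Answer: cobalt=1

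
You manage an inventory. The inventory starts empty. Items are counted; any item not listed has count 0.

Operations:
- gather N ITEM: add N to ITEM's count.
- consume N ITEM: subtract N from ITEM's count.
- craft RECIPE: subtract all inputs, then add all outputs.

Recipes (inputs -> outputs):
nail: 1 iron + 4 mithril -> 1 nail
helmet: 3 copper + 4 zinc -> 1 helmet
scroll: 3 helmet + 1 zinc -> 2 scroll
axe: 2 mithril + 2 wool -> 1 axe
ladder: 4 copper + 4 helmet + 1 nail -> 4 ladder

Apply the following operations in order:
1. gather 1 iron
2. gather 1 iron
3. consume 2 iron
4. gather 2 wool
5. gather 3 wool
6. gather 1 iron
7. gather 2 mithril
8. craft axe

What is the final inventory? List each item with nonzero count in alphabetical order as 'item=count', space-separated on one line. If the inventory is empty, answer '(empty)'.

Answer: axe=1 iron=1 wool=3

Derivation:
After 1 (gather 1 iron): iron=1
After 2 (gather 1 iron): iron=2
After 3 (consume 2 iron): (empty)
After 4 (gather 2 wool): wool=2
After 5 (gather 3 wool): wool=5
After 6 (gather 1 iron): iron=1 wool=5
After 7 (gather 2 mithril): iron=1 mithril=2 wool=5
After 8 (craft axe): axe=1 iron=1 wool=3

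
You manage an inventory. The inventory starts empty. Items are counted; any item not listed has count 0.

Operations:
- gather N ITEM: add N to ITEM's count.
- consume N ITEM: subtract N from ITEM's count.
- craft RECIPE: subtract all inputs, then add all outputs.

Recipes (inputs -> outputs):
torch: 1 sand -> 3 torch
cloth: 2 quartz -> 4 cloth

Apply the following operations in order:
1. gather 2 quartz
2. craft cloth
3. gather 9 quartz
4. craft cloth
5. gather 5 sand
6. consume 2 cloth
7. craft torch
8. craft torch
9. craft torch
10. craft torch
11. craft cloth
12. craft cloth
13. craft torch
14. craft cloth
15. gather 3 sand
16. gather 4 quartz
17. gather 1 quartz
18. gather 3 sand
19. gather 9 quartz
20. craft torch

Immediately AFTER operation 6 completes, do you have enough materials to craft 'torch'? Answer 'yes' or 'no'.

Answer: yes

Derivation:
After 1 (gather 2 quartz): quartz=2
After 2 (craft cloth): cloth=4
After 3 (gather 9 quartz): cloth=4 quartz=9
After 4 (craft cloth): cloth=8 quartz=7
After 5 (gather 5 sand): cloth=8 quartz=7 sand=5
After 6 (consume 2 cloth): cloth=6 quartz=7 sand=5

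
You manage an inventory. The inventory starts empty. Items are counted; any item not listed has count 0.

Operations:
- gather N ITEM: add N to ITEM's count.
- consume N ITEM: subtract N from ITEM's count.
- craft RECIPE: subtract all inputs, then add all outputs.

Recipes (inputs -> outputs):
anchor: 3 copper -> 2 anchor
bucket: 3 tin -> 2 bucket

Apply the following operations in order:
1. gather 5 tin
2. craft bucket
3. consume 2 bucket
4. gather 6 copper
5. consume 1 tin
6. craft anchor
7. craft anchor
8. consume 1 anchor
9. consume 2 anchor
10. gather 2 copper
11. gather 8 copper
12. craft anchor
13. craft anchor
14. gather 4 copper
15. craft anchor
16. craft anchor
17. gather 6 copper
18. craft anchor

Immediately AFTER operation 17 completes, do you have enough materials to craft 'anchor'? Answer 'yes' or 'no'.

After 1 (gather 5 tin): tin=5
After 2 (craft bucket): bucket=2 tin=2
After 3 (consume 2 bucket): tin=2
After 4 (gather 6 copper): copper=6 tin=2
After 5 (consume 1 tin): copper=6 tin=1
After 6 (craft anchor): anchor=2 copper=3 tin=1
After 7 (craft anchor): anchor=4 tin=1
After 8 (consume 1 anchor): anchor=3 tin=1
After 9 (consume 2 anchor): anchor=1 tin=1
After 10 (gather 2 copper): anchor=1 copper=2 tin=1
After 11 (gather 8 copper): anchor=1 copper=10 tin=1
After 12 (craft anchor): anchor=3 copper=7 tin=1
After 13 (craft anchor): anchor=5 copper=4 tin=1
After 14 (gather 4 copper): anchor=5 copper=8 tin=1
After 15 (craft anchor): anchor=7 copper=5 tin=1
After 16 (craft anchor): anchor=9 copper=2 tin=1
After 17 (gather 6 copper): anchor=9 copper=8 tin=1

Answer: yes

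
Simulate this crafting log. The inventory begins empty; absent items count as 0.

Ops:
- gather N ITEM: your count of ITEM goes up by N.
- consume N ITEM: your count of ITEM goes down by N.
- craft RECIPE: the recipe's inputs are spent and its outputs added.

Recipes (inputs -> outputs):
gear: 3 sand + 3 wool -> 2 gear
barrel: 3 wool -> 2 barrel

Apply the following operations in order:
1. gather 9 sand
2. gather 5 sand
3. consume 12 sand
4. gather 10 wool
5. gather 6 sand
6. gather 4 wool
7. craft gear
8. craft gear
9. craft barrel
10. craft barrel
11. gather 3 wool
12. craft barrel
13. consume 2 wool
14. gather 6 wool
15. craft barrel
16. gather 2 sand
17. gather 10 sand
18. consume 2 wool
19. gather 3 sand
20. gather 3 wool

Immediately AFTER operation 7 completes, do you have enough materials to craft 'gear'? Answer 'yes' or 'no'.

After 1 (gather 9 sand): sand=9
After 2 (gather 5 sand): sand=14
After 3 (consume 12 sand): sand=2
After 4 (gather 10 wool): sand=2 wool=10
After 5 (gather 6 sand): sand=8 wool=10
After 6 (gather 4 wool): sand=8 wool=14
After 7 (craft gear): gear=2 sand=5 wool=11

Answer: yes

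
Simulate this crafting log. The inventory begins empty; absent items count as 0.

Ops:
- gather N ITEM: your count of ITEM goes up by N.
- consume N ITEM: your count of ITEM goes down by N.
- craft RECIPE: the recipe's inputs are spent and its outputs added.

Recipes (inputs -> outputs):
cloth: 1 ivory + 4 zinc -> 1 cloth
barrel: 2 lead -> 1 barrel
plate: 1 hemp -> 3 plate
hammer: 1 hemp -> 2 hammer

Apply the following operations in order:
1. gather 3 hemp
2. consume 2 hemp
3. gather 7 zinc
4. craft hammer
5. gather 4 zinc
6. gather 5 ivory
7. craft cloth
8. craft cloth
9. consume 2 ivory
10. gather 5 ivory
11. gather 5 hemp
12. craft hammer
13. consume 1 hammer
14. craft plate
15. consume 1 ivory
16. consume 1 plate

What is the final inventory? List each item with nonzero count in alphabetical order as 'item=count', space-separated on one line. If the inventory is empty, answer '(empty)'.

Answer: cloth=2 hammer=3 hemp=3 ivory=5 plate=2 zinc=3

Derivation:
After 1 (gather 3 hemp): hemp=3
After 2 (consume 2 hemp): hemp=1
After 3 (gather 7 zinc): hemp=1 zinc=7
After 4 (craft hammer): hammer=2 zinc=7
After 5 (gather 4 zinc): hammer=2 zinc=11
After 6 (gather 5 ivory): hammer=2 ivory=5 zinc=11
After 7 (craft cloth): cloth=1 hammer=2 ivory=4 zinc=7
After 8 (craft cloth): cloth=2 hammer=2 ivory=3 zinc=3
After 9 (consume 2 ivory): cloth=2 hammer=2 ivory=1 zinc=3
After 10 (gather 5 ivory): cloth=2 hammer=2 ivory=6 zinc=3
After 11 (gather 5 hemp): cloth=2 hammer=2 hemp=5 ivory=6 zinc=3
After 12 (craft hammer): cloth=2 hammer=4 hemp=4 ivory=6 zinc=3
After 13 (consume 1 hammer): cloth=2 hammer=3 hemp=4 ivory=6 zinc=3
After 14 (craft plate): cloth=2 hammer=3 hemp=3 ivory=6 plate=3 zinc=3
After 15 (consume 1 ivory): cloth=2 hammer=3 hemp=3 ivory=5 plate=3 zinc=3
After 16 (consume 1 plate): cloth=2 hammer=3 hemp=3 ivory=5 plate=2 zinc=3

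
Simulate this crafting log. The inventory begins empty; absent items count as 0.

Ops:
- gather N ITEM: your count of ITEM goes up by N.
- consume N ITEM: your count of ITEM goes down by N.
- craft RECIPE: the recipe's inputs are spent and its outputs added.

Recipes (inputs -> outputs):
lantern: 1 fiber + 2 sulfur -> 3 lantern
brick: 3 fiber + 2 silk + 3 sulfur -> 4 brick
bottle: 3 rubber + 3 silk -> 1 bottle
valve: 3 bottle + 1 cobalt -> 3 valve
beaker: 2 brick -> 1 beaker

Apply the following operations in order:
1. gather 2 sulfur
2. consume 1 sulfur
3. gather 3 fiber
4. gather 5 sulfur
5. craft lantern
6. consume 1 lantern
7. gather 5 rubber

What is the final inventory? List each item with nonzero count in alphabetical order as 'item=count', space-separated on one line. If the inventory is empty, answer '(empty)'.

Answer: fiber=2 lantern=2 rubber=5 sulfur=4

Derivation:
After 1 (gather 2 sulfur): sulfur=2
After 2 (consume 1 sulfur): sulfur=1
After 3 (gather 3 fiber): fiber=3 sulfur=1
After 4 (gather 5 sulfur): fiber=3 sulfur=6
After 5 (craft lantern): fiber=2 lantern=3 sulfur=4
After 6 (consume 1 lantern): fiber=2 lantern=2 sulfur=4
After 7 (gather 5 rubber): fiber=2 lantern=2 rubber=5 sulfur=4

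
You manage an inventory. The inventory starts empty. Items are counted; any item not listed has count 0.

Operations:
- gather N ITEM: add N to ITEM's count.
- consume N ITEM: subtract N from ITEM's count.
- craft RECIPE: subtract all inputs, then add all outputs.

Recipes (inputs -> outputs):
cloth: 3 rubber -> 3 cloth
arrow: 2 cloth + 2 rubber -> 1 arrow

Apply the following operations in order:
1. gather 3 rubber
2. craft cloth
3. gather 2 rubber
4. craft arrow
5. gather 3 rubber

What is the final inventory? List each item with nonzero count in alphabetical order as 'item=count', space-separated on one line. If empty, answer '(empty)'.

After 1 (gather 3 rubber): rubber=3
After 2 (craft cloth): cloth=3
After 3 (gather 2 rubber): cloth=3 rubber=2
After 4 (craft arrow): arrow=1 cloth=1
After 5 (gather 3 rubber): arrow=1 cloth=1 rubber=3

Answer: arrow=1 cloth=1 rubber=3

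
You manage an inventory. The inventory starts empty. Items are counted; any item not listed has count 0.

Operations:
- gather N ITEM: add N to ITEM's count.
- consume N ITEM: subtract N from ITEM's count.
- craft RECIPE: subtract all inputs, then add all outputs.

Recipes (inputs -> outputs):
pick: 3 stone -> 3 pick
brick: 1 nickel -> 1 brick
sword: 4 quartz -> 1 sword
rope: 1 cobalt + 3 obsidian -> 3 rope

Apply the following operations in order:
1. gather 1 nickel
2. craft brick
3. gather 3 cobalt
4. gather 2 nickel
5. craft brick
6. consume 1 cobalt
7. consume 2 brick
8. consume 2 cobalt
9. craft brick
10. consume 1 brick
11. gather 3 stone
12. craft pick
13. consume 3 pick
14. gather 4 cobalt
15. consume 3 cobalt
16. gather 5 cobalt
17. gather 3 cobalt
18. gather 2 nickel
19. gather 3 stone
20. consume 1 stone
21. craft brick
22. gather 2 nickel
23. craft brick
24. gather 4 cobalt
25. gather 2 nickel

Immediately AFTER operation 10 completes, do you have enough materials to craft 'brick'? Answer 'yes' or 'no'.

After 1 (gather 1 nickel): nickel=1
After 2 (craft brick): brick=1
After 3 (gather 3 cobalt): brick=1 cobalt=3
After 4 (gather 2 nickel): brick=1 cobalt=3 nickel=2
After 5 (craft brick): brick=2 cobalt=3 nickel=1
After 6 (consume 1 cobalt): brick=2 cobalt=2 nickel=1
After 7 (consume 2 brick): cobalt=2 nickel=1
After 8 (consume 2 cobalt): nickel=1
After 9 (craft brick): brick=1
After 10 (consume 1 brick): (empty)

Answer: no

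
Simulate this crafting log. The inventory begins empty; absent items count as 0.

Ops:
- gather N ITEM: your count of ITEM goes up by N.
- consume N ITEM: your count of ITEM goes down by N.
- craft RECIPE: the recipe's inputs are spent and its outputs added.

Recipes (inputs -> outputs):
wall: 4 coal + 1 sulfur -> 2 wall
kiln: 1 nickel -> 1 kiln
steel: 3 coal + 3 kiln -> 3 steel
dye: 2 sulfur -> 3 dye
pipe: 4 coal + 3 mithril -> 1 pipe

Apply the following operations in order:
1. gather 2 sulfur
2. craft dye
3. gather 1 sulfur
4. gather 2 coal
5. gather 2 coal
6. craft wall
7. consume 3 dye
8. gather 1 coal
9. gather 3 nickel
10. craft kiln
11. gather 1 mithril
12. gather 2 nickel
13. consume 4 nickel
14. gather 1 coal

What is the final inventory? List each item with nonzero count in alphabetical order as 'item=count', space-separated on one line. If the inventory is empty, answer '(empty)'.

After 1 (gather 2 sulfur): sulfur=2
After 2 (craft dye): dye=3
After 3 (gather 1 sulfur): dye=3 sulfur=1
After 4 (gather 2 coal): coal=2 dye=3 sulfur=1
After 5 (gather 2 coal): coal=4 dye=3 sulfur=1
After 6 (craft wall): dye=3 wall=2
After 7 (consume 3 dye): wall=2
After 8 (gather 1 coal): coal=1 wall=2
After 9 (gather 3 nickel): coal=1 nickel=3 wall=2
After 10 (craft kiln): coal=1 kiln=1 nickel=2 wall=2
After 11 (gather 1 mithril): coal=1 kiln=1 mithril=1 nickel=2 wall=2
After 12 (gather 2 nickel): coal=1 kiln=1 mithril=1 nickel=4 wall=2
After 13 (consume 4 nickel): coal=1 kiln=1 mithril=1 wall=2
After 14 (gather 1 coal): coal=2 kiln=1 mithril=1 wall=2

Answer: coal=2 kiln=1 mithril=1 wall=2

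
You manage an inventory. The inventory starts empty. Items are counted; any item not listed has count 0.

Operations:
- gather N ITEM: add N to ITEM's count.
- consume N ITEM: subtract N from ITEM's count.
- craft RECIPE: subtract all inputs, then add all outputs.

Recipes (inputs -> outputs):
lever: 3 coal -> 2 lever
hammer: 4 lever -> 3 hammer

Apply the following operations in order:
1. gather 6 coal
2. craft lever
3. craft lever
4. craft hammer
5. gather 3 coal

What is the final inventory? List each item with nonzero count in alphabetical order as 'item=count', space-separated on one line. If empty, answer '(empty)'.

After 1 (gather 6 coal): coal=6
After 2 (craft lever): coal=3 lever=2
After 3 (craft lever): lever=4
After 4 (craft hammer): hammer=3
After 5 (gather 3 coal): coal=3 hammer=3

Answer: coal=3 hammer=3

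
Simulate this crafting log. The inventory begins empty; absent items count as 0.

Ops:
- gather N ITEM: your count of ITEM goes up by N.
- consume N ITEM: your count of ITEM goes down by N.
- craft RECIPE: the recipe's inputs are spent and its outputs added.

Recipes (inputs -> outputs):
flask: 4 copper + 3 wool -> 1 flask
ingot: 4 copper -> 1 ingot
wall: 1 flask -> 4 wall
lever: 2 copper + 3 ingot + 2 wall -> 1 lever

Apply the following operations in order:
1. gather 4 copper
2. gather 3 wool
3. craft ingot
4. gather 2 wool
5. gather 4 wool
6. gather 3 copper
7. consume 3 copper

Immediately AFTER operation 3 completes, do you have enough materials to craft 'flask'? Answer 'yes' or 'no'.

Answer: no

Derivation:
After 1 (gather 4 copper): copper=4
After 2 (gather 3 wool): copper=4 wool=3
After 3 (craft ingot): ingot=1 wool=3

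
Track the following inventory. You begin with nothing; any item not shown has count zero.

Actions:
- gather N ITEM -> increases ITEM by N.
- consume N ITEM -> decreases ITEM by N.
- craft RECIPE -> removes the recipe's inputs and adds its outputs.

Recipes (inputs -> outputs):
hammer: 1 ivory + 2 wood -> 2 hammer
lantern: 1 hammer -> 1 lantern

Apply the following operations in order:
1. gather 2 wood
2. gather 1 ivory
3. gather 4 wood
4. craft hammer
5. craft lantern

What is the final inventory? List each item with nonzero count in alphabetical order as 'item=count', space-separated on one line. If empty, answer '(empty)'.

After 1 (gather 2 wood): wood=2
After 2 (gather 1 ivory): ivory=1 wood=2
After 3 (gather 4 wood): ivory=1 wood=6
After 4 (craft hammer): hammer=2 wood=4
After 5 (craft lantern): hammer=1 lantern=1 wood=4

Answer: hammer=1 lantern=1 wood=4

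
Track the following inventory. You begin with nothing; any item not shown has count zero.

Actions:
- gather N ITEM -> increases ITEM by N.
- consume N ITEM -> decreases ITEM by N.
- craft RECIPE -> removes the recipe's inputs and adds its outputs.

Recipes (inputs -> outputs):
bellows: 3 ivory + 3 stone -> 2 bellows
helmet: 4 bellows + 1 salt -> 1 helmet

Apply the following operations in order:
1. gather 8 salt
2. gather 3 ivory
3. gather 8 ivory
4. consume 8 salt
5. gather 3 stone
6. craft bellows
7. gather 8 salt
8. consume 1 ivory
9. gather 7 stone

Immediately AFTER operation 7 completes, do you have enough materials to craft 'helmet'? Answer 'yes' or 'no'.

Answer: no

Derivation:
After 1 (gather 8 salt): salt=8
After 2 (gather 3 ivory): ivory=3 salt=8
After 3 (gather 8 ivory): ivory=11 salt=8
After 4 (consume 8 salt): ivory=11
After 5 (gather 3 stone): ivory=11 stone=3
After 6 (craft bellows): bellows=2 ivory=8
After 7 (gather 8 salt): bellows=2 ivory=8 salt=8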